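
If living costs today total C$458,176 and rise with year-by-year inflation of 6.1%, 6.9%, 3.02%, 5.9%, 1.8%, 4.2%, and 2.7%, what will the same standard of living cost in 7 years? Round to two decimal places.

C$617,630.70

Cumulative price-level factor: 1.061 × 1.069 × 1.0302 × 1.059 × 1.018 × 1.042 × 1.027 ≈ 1.3480206196.
Multiplying C$458,176 by the price-level factor gives the future nominal sum.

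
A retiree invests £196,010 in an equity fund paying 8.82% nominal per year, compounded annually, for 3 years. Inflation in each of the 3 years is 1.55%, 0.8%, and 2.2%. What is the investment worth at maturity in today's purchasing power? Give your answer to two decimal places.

Nominal value at maturity: £196,010 × (1 + 8.82%)^3 ≈ £252,583.16.
Price-level factor over 3 years: 1.0155 × 1.008 × 1.022 = 1.046143728.
The maturity value deflated by that factor is the answer in today's purchasing power.

£241,442.12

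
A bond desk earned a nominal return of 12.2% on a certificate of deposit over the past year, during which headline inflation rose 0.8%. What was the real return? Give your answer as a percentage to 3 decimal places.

Real return via the Fisher equation: (1 + 12.2%)/(1 + 0.8%) − 1 = 1.122/1.008 − 1 ≈ 0.11310.

11.310%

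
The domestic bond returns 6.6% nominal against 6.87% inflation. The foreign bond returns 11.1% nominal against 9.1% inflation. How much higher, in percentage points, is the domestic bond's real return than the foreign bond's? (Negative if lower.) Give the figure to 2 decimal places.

-2.09

The domestic bond real return: 1.066/1.0687 − 1 = -0.253%.
The foreign bond real return: 1.111/1.091 − 1 = 1.833%.
Difference: -0.253 − 1.833 = -2.086 pp.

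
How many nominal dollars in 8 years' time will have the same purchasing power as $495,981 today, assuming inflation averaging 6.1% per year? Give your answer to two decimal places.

Cumulative price-level factor: (1+6.1%)^8 ≈ 1.6059169102.
The nominal amount required is $495,981 scaled up by that factor.

$796,504.28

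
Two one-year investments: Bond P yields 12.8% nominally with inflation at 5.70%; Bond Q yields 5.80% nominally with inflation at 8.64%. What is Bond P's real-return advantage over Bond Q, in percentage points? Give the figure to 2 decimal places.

9.33

Bond P real return: 1.128/1.0570 − 1 = 6.717%.
Bond Q real return: 1.0580/1.0864 − 1 = -2.614%.
Difference: 6.717 − (-2.614) = 9.331 pp.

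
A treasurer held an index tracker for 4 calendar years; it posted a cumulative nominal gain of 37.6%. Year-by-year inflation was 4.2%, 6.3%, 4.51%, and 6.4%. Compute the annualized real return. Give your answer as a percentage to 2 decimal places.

Cumulative inflation factor: 1.042 × 1.063 × 1.0451 × 1.064 ≈ 1.23169.
Nominal growth factor: 1.37600. Real growth factor = 1.37600 / 1.23169 ≈ 1.11717.
Annualized: 1.11717^(1/4) − 1 ≈ 0.02809.

2.81%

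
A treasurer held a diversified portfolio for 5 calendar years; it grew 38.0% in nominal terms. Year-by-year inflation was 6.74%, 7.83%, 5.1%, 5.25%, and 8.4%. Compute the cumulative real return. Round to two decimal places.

Cumulative inflation factor: 1.0674 × 1.0783 × 1.051 × 1.0525 × 1.084 ≈ 1.38013.
Nominal growth factor: 1.38000. Real growth factor = 1.38000 / 1.38013 ≈ 0.99990.
Total real return ≈ -0.0096%.

-0.01%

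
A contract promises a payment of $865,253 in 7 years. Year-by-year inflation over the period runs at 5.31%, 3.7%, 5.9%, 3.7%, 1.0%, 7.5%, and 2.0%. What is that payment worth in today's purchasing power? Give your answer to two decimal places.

Price-level factor over 7 years: 1.0531 × 1.037 × 1.059 × 1.037 × 1.010 × 1.075 × 1.020 ≈ 1.3281682539.
Purchasing power today: $865,253 divided by that factor.

$651,463.40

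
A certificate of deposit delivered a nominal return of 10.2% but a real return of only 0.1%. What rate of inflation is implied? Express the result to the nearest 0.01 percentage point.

10.09%

From (1+r_nom) = (1+r_real)(1+π), we get 1+π = (1 + 10.2%)/(1 + 0.1%) = 1.102/1.001 ≈ 1.10090.
So π ≈ 10.0899%.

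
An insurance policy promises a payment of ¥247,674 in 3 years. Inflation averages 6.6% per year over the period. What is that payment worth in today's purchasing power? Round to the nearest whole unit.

Price-level factor over 3 years: (1 + 6.6%)^3 = 1.211355496.
Purchasing power today: ¥247,674 divided by that factor.

¥204,460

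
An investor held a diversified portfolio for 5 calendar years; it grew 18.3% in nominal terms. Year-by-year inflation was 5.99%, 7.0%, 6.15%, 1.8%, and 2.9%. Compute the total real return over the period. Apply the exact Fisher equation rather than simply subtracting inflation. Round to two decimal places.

Cumulative inflation factor: 1.0599 × 1.070 × 1.0615 × 1.018 × 1.029 ≈ 1.26105.
Nominal growth factor: 1.18300. Real growth factor = 1.18300 / 1.26105 ≈ 0.93811.
Total real return ≈ -6.1892%.

-6.19%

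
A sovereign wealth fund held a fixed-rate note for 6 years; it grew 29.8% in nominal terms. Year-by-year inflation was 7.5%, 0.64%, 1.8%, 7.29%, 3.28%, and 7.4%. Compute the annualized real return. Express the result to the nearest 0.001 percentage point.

Cumulative inflation factor: 1.075 × 1.0064 × 1.018 × 1.0729 × 1.0328 × 1.074 ≈ 1.31071.
Nominal growth factor: 1.29800. Real growth factor = 1.29800 / 1.31071 ≈ 0.99030.
Annualized: 0.99030^(1/6) − 1 ≈ -0.00162.

-0.162%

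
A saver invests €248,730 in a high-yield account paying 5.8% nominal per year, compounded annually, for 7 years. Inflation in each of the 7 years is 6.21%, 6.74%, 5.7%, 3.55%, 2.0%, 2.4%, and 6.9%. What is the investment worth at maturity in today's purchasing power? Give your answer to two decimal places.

Nominal value at maturity: €248,730 × (1 + 5.8%)^7 ≈ €369,086.23.
Price-level factor over 7 years: 1.0621 × 1.0674 × 1.057 × 1.0355 × 1.020 × 1.024 × 1.069 ≈ 1.3854649122.
Dividing the nominal maturity value by the price-level factor gives the value in today's money.

€266,398.83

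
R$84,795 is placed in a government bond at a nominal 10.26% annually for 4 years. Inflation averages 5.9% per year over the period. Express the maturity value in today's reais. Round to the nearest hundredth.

Nominal value at maturity: R$84,795 × (1 + 10.26%)^4 ≈ R$125,326.29.
Price-level factor over 4 years: (1 + 5.9%)^4 ≈ 1.2577196334.
Dividing the nominal maturity value by the price-level factor gives the value in today's money.

R$99,645.65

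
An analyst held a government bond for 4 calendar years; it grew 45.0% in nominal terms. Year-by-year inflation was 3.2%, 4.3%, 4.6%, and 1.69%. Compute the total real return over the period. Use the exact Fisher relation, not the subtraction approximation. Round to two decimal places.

Cumulative inflation factor: 1.032 × 1.043 × 1.046 × 1.0169 ≈ 1.14492.
Nominal growth factor: 1.45000. Real growth factor = 1.45000 / 1.14492 ≈ 1.26647.
Total real return ≈ 26.6468%.

26.65%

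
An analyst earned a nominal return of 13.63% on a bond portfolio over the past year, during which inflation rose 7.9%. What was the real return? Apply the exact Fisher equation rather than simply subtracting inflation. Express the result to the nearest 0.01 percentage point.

Real return via the Fisher equation: (1 + 13.63%)/(1 + 7.9%) − 1 = 1.1363/1.079 − 1 ≈ 0.05310.

5.31%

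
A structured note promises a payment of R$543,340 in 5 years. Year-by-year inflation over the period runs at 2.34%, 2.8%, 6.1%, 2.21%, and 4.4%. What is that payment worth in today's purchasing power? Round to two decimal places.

Price-level factor over 5 years: 1.0234 × 1.028 × 1.061 × 1.0221 × 1.044 ≈ 1.1910988303.
Purchasing power today: R$543,340 divided by that factor.

R$456,167.02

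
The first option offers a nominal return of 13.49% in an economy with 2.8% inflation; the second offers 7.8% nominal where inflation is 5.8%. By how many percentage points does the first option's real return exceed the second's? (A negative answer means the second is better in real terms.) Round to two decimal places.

The first option real return: 1.1349/1.028 − 1 = 10.399%.
The second real return: 1.078/1.058 − 1 = 1.890%.
Difference: 10.399 − 1.890 = 8.509 pp.

8.51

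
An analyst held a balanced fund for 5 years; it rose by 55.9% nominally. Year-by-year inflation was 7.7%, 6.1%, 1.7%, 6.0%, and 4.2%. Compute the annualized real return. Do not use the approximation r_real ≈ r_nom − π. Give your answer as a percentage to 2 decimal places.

3.96%

Cumulative inflation factor: 1.077 × 1.061 × 1.017 × 1.060 × 1.042 ≈ 1.28359.
Nominal growth factor: 1.55900. Real growth factor = 1.55900 / 1.28359 ≈ 1.21456.
Annualized: 1.21456^(1/5) − 1 ≈ 0.03964.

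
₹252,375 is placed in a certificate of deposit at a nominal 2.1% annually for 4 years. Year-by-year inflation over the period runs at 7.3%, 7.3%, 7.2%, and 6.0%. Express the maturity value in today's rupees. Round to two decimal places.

Nominal value at maturity: ₹252,375 × (1 + 2.1%)^4 ≈ ₹274,251.68.
Price-level factor over 4 years: 1.073 × 1.073 × 1.072 × 1.060 ≈ 1.3082781693.
Dividing the nominal maturity value by the price-level factor gives the value in today's money.

₹209,627.96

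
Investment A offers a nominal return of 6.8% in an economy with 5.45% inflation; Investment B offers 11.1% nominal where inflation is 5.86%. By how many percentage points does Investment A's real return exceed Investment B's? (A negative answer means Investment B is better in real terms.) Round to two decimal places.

Investment A real return: 1.068/1.0545 − 1 = 1.280%.
Investment B real return: 1.111/1.0586 − 1 = 4.950%.
Difference: 1.280 − 4.950 = -3.670 pp.

-3.67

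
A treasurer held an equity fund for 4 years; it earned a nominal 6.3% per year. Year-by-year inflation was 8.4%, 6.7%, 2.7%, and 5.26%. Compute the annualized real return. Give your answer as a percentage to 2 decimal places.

0.53%

Cumulative inflation factor: 1.084 × 1.067 × 1.027 × 1.0526 ≈ 1.25034.
Nominal growth factor: 1.27683. Real growth factor = 1.27683 / 1.25034 ≈ 1.02119.
Annualized: 1.02119^(1/4) − 1 ≈ 0.00526.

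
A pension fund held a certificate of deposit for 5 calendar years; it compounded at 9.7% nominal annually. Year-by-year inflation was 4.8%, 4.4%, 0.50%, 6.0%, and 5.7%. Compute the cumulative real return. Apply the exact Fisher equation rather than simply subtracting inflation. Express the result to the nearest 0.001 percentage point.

28.951%

Cumulative inflation factor: 1.048 × 1.044 × 1.0050 × 1.060 × 1.057 ≈ 1.23199.
Nominal growth factor: 1.58867. Real growth factor = 1.58867 / 1.23199 ≈ 1.28951.
Total real return ≈ 28.9509%.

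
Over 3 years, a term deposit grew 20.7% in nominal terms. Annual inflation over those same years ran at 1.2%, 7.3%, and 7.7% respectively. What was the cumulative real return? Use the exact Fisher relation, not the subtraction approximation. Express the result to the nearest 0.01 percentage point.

3.21%

Cumulative inflation factor: 1.012 × 1.073 × 1.077 ≈ 1.16949.
Nominal growth factor: 1.20700. Real growth factor = 1.20700 / 1.16949 ≈ 1.03208.
Total real return ≈ 3.2075%.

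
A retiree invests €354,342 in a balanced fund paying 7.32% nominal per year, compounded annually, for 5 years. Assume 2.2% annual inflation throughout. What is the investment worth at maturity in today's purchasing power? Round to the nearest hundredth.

€452,450.92

Nominal value at maturity: €354,342 × (1 + 7.32%)^5 ≈ €504,459.09.
Price-level factor over 5 years: (1 + 2.2%)^5 ≈ 1.1149476564.
The maturity value deflated by that factor is the answer in today's purchasing power.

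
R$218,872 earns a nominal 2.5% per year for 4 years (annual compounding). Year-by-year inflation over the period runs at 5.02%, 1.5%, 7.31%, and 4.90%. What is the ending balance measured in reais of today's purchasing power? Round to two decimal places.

R$201,340.86

Nominal value at maturity: R$218,872 × (1 + 2.5%)^4 ≈ R$241,593.73.
Price-level factor over 4 years: 1.0502 × 1.015 × 1.0731 × 1.0490 ≈ 1.1999239984.
The maturity value deflated by that factor is the answer in today's purchasing power.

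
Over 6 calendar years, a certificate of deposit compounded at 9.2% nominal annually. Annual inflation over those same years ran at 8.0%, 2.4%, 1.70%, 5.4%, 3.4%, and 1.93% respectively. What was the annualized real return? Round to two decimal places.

5.22%

Cumulative inflation factor: 1.080 × 1.024 × 1.0170 × 1.054 × 1.034 × 1.0193 ≈ 1.24942.
Nominal growth factor: 1.69565. Real growth factor = 1.69565 / 1.24942 ≈ 1.35715.
Annualized: 1.35715^(1/6) − 1 ≈ 0.05222.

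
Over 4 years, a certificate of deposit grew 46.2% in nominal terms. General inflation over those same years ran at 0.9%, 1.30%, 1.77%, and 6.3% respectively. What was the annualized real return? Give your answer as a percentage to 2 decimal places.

7.23%

Cumulative inflation factor: 1.009 × 1.0130 × 1.0177 × 1.063 ≈ 1.10574.
Nominal growth factor: 1.46200. Real growth factor = 1.46200 / 1.10574 ≈ 1.32219.
Annualized: 1.32219^(1/4) − 1 ≈ 0.07232.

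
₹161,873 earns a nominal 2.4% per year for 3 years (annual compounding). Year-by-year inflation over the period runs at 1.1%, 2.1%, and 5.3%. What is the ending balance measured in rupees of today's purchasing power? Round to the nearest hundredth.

Nominal value at maturity: ₹161,873 × (1 + 2.4%)^3 ≈ ₹173,809.81.
Price-level factor over 3 years: 1.011 × 1.021 × 1.053 = 1.086939243.
Dividing the nominal maturity value by the price-level factor gives the value in today's money.

₹159,907.57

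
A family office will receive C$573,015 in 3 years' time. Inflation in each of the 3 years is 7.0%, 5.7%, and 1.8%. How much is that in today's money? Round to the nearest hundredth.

Price-level factor over 3 years: 1.070 × 1.057 × 1.018 = 1.15134782.
Purchasing power today: C$573,015 divided by that factor.

C$497,690.61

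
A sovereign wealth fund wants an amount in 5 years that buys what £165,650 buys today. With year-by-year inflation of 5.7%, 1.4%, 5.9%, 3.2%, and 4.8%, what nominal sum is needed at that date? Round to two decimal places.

Cumulative price-level factor: 1.057 × 1.014 × 1.059 × 1.032 × 1.048 ≈ 1.2275802209.
The nominal amount required is £165,650 scaled up by that factor.

£203,348.66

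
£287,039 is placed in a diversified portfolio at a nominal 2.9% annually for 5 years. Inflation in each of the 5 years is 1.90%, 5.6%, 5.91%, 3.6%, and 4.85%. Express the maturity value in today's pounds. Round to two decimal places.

£267,494.29

Nominal value at maturity: £287,039 × (1 + 2.9%)^5 ≈ £331,144.68.
Price-level factor over 5 years: 1.0190 × 1.056 × 1.0591 × 1.036 × 1.0485 ≈ 1.2379504455.
Dividing the nominal maturity value by the price-level factor gives the value in today's money.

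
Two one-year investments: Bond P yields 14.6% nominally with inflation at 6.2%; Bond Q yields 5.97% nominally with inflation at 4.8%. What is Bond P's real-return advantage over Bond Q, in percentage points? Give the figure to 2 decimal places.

Bond P real return: 1.146/1.062 − 1 = 7.910%.
Bond Q real return: 1.0597/1.048 − 1 = 1.116%.
Difference: 7.910 − 1.116 = 6.794 pp.

6.79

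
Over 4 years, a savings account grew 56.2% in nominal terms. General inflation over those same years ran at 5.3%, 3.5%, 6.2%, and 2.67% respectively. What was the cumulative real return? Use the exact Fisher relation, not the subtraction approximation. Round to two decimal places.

31.45%

Cumulative inflation factor: 1.053 × 1.035 × 1.062 × 1.0267 ≈ 1.18833.
Nominal growth factor: 1.56200. Real growth factor = 1.56200 / 1.18833 ≈ 1.31445.
Total real return ≈ 31.4450%.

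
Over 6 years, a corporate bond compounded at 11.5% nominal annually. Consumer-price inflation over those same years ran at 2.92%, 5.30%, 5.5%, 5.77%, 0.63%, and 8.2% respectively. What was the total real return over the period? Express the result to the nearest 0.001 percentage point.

Cumulative inflation factor: 1.0292 × 1.0530 × 1.055 × 1.0577 × 1.0063 × 1.082 ≈ 1.31673.
Nominal growth factor: 1.92154. Real growth factor = 1.92154 / 1.31673 ≈ 1.45932.
Total real return ≈ 45.9323%.

45.932%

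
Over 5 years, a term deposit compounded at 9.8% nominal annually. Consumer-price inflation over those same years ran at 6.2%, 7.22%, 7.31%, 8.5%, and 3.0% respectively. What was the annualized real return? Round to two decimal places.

3.17%

Cumulative inflation factor: 1.062 × 1.0722 × 1.0731 × 1.085 × 1.030 ≈ 1.36555.
Nominal growth factor: 1.59592. Real growth factor = 1.59592 / 1.36555 ≈ 1.16870.
Annualized: 1.16870^(1/5) − 1 ≈ 0.03167.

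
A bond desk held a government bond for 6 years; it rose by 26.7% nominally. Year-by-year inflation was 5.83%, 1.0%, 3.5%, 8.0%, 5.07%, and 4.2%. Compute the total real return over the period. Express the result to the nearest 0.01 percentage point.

Cumulative inflation factor: 1.0583 × 1.010 × 1.035 × 1.080 × 1.0507 × 1.042 ≈ 1.30810.
Nominal growth factor: 1.26700. Real growth factor = 1.26700 / 1.30810 ≈ 0.96858.
Total real return ≈ -3.1419%.

-3.14%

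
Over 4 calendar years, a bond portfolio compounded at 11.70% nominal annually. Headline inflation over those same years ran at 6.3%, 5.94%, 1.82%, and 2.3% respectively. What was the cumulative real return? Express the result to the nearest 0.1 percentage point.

32.7%

Cumulative inflation factor: 1.063 × 1.0594 × 1.0182 × 1.023 ≈ 1.17301.
Nominal growth factor: 1.55673. Real growth factor = 1.55673 / 1.17301 ≈ 1.32712.
Total real return ≈ 32.7122%.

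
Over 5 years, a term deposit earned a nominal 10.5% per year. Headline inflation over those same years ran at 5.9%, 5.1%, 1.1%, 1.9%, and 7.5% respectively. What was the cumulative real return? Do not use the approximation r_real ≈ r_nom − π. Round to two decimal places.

Cumulative inflation factor: 1.059 × 1.051 × 1.011 × 1.019 × 1.075 ≈ 1.23263.
Nominal growth factor: 1.64745. Real growth factor = 1.64745 / 1.23263 ≈ 1.33653.
Total real return ≈ 33.6531%.

33.65%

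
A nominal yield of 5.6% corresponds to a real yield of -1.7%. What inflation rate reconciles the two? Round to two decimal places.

From (1+r_nom) = (1+r_real)(1+π), we get 1+π = (1 + 5.6%)/(1 − 1.7%) = 1.056/0.983 ≈ 1.07426.
So π ≈ 7.4262%.

7.43%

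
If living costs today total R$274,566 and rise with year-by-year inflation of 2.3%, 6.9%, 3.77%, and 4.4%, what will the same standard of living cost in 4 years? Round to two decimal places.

R$325,291.27

Cumulative price-level factor: 1.023 × 1.069 × 1.0377 × 1.044 ≈ 1.1847471000.
Multiplying R$274,566 by the price-level factor gives the future nominal sum.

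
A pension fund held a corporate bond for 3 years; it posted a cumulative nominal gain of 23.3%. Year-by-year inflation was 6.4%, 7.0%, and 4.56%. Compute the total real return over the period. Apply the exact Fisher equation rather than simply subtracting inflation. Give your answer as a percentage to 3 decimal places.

Cumulative inflation factor: 1.064 × 1.070 × 1.0456 ≈ 1.19039.
Nominal growth factor: 1.23300. Real growth factor = 1.23300 / 1.19039 ≈ 1.03579.
Total real return ≈ 3.5791%.

3.579%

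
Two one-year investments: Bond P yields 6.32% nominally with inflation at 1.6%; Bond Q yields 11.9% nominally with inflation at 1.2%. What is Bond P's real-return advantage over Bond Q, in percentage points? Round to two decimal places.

-5.93

Bond P real return: 1.0632/1.016 − 1 = 4.646%.
Bond Q real return: 1.119/1.012 − 1 = 10.573%.
Difference: 4.646 − 10.573 = -5.927 pp.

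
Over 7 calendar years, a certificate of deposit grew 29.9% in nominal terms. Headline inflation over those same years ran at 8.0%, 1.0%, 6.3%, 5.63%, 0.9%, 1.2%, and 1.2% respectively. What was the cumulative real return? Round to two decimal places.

Cumulative inflation factor: 1.080 × 1.010 × 1.063 × 1.0563 × 1.009 × 1.012 × 1.012 ≈ 1.26566.
Nominal growth factor: 1.29900. Real growth factor = 1.29900 / 1.26566 ≈ 1.02634.
Total real return ≈ 2.6340%.

2.63%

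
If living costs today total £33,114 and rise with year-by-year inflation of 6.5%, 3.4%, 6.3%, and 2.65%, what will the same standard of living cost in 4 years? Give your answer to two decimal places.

Cumulative price-level factor: 1.065 × 1.034 × 1.063 × 1.0265 ≈ 1.2016067651.
The nominal amount required is £33,114 scaled up by that factor.

£39,790.01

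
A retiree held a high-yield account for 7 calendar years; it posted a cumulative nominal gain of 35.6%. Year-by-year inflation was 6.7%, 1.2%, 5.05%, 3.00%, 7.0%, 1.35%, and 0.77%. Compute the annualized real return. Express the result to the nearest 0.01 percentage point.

0.86%

Cumulative inflation factor: 1.067 × 1.012 × 1.0505 × 1.0300 × 1.070 × 1.0135 × 1.0077 ≈ 1.27678.
Nominal growth factor: 1.35600. Real growth factor = 1.35600 / 1.27678 ≈ 1.06204.
Annualized: 1.06204^(1/7) − 1 ≈ 0.00864.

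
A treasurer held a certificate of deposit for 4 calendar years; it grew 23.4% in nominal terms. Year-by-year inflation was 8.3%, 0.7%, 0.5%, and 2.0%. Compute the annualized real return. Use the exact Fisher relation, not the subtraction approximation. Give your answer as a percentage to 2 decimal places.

Cumulative inflation factor: 1.083 × 1.007 × 1.005 × 1.020 ≈ 1.11795.
Nominal growth factor: 1.23400. Real growth factor = 1.23400 / 1.11795 ≈ 1.10380.
Annualized: 1.10380^(1/4) − 1 ≈ 0.02500.

2.50%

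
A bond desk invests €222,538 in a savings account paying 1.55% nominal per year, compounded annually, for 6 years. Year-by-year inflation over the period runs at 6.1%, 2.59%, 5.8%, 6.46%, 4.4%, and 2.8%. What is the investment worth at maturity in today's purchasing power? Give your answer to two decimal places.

€185,480.21

Nominal value at maturity: €222,538 × (1 + 1.55%)^6 ≈ €244,052.77.
Price-level factor over 6 years: 1.061 × 1.0259 × 1.058 × 1.0646 × 1.044 × 1.028 ≈ 1.3157887128.
The maturity value deflated by that factor is the answer in today's purchasing power.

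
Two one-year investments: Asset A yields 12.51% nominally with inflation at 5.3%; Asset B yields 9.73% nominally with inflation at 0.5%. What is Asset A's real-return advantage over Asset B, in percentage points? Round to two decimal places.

Asset A real return: 1.1251/1.053 − 1 = 6.847%.
Asset B real return: 1.0973/1.005 − 1 = 9.184%.
Difference: 6.847 − 9.184 = -2.337 pp.

-2.34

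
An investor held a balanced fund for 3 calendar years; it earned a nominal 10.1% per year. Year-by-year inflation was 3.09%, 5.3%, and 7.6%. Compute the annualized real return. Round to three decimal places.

Cumulative inflation factor: 1.0309 × 1.053 × 1.076 ≈ 1.16804.
Nominal growth factor: 1.33463. Real growth factor = 1.33463 / 1.16804 ≈ 1.14263.
Annualized: 1.14263^(1/3) − 1 ≈ 0.04545.

4.545%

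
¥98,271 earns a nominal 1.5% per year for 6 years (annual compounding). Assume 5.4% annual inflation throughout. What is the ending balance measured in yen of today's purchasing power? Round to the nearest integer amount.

¥78,375

Nominal value at maturity: ¥98,271 × (1 + 1.5%)^6 ≈ ¥107,454.
Price-level factor over 6 years: (1 + 5.4%)^6 ≈ 1.3710196056.
Dividing the nominal maturity value by the price-level factor gives the value in today's money.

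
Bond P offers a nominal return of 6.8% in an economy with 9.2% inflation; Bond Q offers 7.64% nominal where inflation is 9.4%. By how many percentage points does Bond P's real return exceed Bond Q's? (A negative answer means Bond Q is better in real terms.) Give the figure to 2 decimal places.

-0.59

Bond P real return: 1.068/1.092 − 1 = -2.198%.
Bond Q real return: 1.0764/1.094 − 1 = -1.609%.
Difference: -2.198 − (-1.609) = -0.589 pp.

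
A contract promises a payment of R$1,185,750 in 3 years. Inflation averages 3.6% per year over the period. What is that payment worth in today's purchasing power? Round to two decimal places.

Price-level factor over 3 years: (1 + 3.6%)^3 = 1.111934656.
Purchasing power today: R$1,185,750 divided by that factor.

R$1,066,384.61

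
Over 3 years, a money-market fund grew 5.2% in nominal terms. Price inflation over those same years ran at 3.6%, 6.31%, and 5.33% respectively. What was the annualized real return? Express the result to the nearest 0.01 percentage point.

Cumulative inflation factor: 1.036 × 1.0631 × 1.0533 ≈ 1.16007.
Nominal growth factor: 1.05200. Real growth factor = 1.05200 / 1.16007 ≈ 0.90684.
Annualized: 0.90684^(1/3) − 1 ≈ -0.03207.

-3.21%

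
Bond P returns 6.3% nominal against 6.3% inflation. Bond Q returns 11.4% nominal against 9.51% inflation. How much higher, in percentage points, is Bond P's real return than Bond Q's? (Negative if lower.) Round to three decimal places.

-1.726

Bond P real return: 1.063/1.063 − 1 = 0.0000%.
Bond Q real return: 1.114/1.0951 − 1 = 1.7259%.
Difference: 0.0000 − 1.7259 = -1.7259 pp.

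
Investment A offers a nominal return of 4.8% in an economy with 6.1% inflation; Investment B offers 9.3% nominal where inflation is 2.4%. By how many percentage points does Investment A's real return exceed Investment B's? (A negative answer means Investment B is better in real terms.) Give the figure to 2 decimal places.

Investment A real return: 1.048/1.061 − 1 = -1.225%.
Investment B real return: 1.093/1.024 − 1 = 6.738%.
Difference: -1.225 − 6.738 = -7.963 pp.

-7.96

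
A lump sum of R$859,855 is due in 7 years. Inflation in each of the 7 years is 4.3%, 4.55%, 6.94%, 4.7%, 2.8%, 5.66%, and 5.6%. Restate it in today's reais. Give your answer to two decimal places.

Price-level factor over 7 years: 1.043 × 1.0455 × 1.0694 × 1.047 × 1.028 × 1.0566 × 1.056 ≈ 1.4004346453.
Purchasing power today: R$859,855 divided by that factor.

R$613,991.52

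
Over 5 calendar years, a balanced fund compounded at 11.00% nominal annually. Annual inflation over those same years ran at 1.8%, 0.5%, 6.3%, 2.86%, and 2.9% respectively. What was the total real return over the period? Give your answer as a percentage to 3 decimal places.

46.388%

Cumulative inflation factor: 1.018 × 1.005 × 1.063 × 1.0286 × 1.029 ≈ 1.15109.
Nominal growth factor: 1.68506. Real growth factor = 1.68506 / 1.15109 ≈ 1.46388.
Total real return ≈ 46.3881%.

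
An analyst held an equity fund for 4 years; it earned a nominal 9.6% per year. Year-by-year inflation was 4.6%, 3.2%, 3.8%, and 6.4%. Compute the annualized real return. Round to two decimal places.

4.89%

Cumulative inflation factor: 1.046 × 1.032 × 1.038 × 1.064 ≈ 1.19220.
Nominal growth factor: 1.44292. Real growth factor = 1.44292 / 1.19220 ≈ 1.21030.
Annualized: 1.21030^(1/4) − 1 ≈ 0.04887.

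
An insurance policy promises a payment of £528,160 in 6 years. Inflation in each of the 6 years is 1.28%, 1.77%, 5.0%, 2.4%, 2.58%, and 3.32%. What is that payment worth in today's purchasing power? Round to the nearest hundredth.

Price-level factor over 6 years: 1.0128 × 1.0177 × 1.050 × 1.024 × 1.0258 × 1.0332 ≈ 1.1745724636.
Purchasing power today: £528,160 divided by that factor.

£449,661.49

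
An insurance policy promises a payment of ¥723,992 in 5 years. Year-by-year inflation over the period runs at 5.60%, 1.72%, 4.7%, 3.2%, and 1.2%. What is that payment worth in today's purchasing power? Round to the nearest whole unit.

Price-level factor over 5 years: 1.0560 × 1.0172 × 1.047 × 1.032 × 1.012 ≈ 1.1745652859.
Purchasing power today: ¥723,992 divided by that factor.

¥616,391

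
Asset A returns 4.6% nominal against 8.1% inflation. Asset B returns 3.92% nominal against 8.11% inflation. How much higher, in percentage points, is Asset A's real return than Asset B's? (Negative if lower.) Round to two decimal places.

Asset A real return: 1.046/1.081 − 1 = -3.238%.
Asset B real return: 1.0392/1.0811 − 1 = -3.876%.
Difference: -3.238 − (-3.876) = 0.638 pp.

0.64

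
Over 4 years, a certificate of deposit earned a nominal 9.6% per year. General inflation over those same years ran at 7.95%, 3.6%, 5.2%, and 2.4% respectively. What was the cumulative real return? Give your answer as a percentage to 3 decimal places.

Cumulative inflation factor: 1.0795 × 1.036 × 1.052 × 1.024 ≈ 1.20475.
Nominal growth factor: 1.44292. Real growth factor = 1.44292 / 1.20475 ≈ 1.19769.
Total real return ≈ 19.7689%.

19.769%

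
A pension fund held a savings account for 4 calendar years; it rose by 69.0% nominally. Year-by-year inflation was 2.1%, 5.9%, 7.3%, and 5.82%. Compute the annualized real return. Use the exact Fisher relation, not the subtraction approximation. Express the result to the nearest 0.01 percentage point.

Cumulative inflation factor: 1.021 × 1.059 × 1.073 × 1.0582 ≈ 1.22769.
Nominal growth factor: 1.69000. Real growth factor = 1.69000 / 1.22769 ≈ 1.37657.
Annualized: 1.37657^(1/4) − 1 ≈ 0.08318.

8.32%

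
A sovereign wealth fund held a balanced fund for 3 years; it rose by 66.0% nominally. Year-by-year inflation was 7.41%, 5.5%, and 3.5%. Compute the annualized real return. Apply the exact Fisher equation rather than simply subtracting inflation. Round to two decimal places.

Cumulative inflation factor: 1.0741 × 1.055 × 1.035 ≈ 1.17284.
Nominal growth factor: 1.66000. Real growth factor = 1.66000 / 1.17284 ≈ 1.41537.
Annualized: 1.41537^(1/3) − 1 ≈ 0.12277.

12.28%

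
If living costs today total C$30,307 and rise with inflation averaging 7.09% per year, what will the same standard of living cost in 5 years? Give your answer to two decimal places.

C$42,686.20

Cumulative price-level factor: (1+7.09%)^5 ≈ 1.4084602439.
The nominal amount required is C$30,307 scaled up by that factor.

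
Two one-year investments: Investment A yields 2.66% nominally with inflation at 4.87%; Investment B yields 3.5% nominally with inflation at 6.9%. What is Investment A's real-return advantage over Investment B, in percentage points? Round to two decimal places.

1.07

Investment A real return: 1.0266/1.0487 − 1 = -2.107%.
Investment B real return: 1.035/1.069 − 1 = -3.181%.
Difference: -2.107 − (-3.181) = 1.074 pp.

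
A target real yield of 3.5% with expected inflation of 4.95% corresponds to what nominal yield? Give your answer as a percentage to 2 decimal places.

8.62%

By the Fisher equation, 1 + r_nom = (1 + 3.5%)(1 + 4.95%) = 1.035 × 1.0495 = 1.0862325.
So r_nom = 8.62325%.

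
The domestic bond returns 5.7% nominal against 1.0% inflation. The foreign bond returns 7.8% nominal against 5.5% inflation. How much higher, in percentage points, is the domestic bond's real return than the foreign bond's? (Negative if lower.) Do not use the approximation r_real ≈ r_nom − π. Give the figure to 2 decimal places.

2.47

The domestic bond real return: 1.057/1.010 − 1 = 4.653%.
The foreign bond real return: 1.078/1.055 − 1 = 2.180%.
Difference: 4.653 − 2.180 = 2.473 pp.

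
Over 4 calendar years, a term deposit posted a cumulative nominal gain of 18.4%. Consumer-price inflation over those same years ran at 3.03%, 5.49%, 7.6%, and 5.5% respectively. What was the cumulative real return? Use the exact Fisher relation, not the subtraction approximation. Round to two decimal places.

Cumulative inflation factor: 1.0303 × 1.0549 × 1.076 × 1.055 ≈ 1.23379.
Nominal growth factor: 1.18400. Real growth factor = 1.18400 / 1.23379 ≈ 0.95965.
Total real return ≈ -4.0352%.

-4.04%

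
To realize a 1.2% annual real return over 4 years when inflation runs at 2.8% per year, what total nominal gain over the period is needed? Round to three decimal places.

Required annual nominal rate: (1+1.2%)(1+2.8%) − 1 = 4.0336%.
Cumulative over 4 years: (1 + 0.040336)^4 − 1 ≈ 0.17137.

17.137%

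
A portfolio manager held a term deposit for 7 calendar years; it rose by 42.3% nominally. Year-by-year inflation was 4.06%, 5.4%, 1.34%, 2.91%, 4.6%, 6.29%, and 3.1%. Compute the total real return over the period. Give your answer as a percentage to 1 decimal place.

Cumulative inflation factor: 1.0406 × 1.054 × 1.0134 × 1.0291 × 1.046 × 1.0629 × 1.031 ≈ 1.31113.
Nominal growth factor: 1.42300. Real growth factor = 1.42300 / 1.31113 ≈ 1.08532.
Total real return ≈ 8.5324%.

8.5%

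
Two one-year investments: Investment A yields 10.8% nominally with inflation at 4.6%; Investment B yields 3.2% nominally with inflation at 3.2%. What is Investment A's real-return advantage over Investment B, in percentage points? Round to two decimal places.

5.93

Investment A real return: 1.108/1.046 − 1 = 5.927%.
Investment B real return: 1.032/1.032 − 1 = 0.000%.
Difference: 5.927 − 0.000 = 5.927 pp.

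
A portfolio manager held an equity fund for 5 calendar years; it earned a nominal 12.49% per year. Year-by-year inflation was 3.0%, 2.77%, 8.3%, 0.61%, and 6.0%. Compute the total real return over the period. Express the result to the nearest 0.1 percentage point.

Cumulative inflation factor: 1.030 × 1.0277 × 1.083 × 1.0061 × 1.060 ≈ 1.22258.
Nominal growth factor: 1.80123. Real growth factor = 1.80123 / 1.22258 ≈ 1.47330.
Total real return ≈ 47.3298%.

47.3%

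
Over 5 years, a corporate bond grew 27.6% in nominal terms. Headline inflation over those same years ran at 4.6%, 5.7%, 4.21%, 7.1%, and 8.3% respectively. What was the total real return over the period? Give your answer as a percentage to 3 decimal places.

-4.519%

Cumulative inflation factor: 1.046 × 1.057 × 1.0421 × 1.071 × 1.083 ≈ 1.33639.
Nominal growth factor: 1.27600. Real growth factor = 1.27600 / 1.33639 ≈ 0.95481.
Total real return ≈ -4.5191%.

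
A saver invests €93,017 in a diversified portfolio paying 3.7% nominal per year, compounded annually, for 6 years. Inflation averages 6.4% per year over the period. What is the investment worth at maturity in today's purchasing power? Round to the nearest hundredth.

€79,723.27

Nominal value at maturity: €93,017 × (1 + 3.7%)^6 ≈ €115,673.76.
Price-level factor over 6 years: (1 + 6.4%)^6 ≈ 1.4509410494.
The maturity value deflated by that factor is the answer in today's purchasing power.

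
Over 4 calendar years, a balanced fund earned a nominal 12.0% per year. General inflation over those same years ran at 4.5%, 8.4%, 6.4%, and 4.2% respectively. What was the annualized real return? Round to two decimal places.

Cumulative inflation factor: 1.045 × 1.084 × 1.064 × 1.042 ≈ 1.25590.
Nominal growth factor: 1.57352. Real growth factor = 1.57352 / 1.25590 ≈ 1.25290.
Annualized: 1.25290^(1/4) − 1 ≈ 0.05798.

5.80%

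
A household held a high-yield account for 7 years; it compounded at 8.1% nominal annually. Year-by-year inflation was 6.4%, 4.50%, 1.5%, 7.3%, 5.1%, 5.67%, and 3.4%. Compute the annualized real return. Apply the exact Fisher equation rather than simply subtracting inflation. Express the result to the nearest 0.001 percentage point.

Cumulative inflation factor: 1.064 × 1.0450 × 1.015 × 1.073 × 1.051 × 1.0567 × 1.034 ≈ 1.39059.
Nominal growth factor: 1.72496. Real growth factor = 1.72496 / 1.39059 ≈ 1.24046.
Annualized: 1.24046^(1/7) − 1 ≈ 0.03126.

3.126%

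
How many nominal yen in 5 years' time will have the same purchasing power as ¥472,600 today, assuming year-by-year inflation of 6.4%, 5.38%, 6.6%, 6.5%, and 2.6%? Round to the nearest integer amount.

Cumulative price-level factor: 1.064 × 1.0538 × 1.066 × 1.065 × 1.026 ≈ 1.3060325335.
Multiplying ¥472,600 by the price-level factor gives the future nominal sum.

¥617,231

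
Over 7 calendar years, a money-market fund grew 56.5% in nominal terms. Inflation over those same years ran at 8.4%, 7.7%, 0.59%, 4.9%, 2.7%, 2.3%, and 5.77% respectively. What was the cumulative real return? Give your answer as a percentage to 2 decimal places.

Cumulative inflation factor: 1.084 × 1.077 × 1.0059 × 1.049 × 1.027 × 1.023 × 1.0577 ≈ 1.36894.
Nominal growth factor: 1.56500. Real growth factor = 1.56500 / 1.36894 ≈ 1.14322.
Total real return ≈ 14.3222%.

14.32%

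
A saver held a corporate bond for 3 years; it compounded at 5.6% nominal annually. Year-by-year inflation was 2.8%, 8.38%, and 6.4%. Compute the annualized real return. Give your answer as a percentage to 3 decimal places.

Cumulative inflation factor: 1.028 × 1.0838 × 1.064 ≈ 1.18545.
Nominal growth factor: 1.17758. Real growth factor = 1.17758 / 1.18545 ≈ 0.99336.
Annualized: 0.99336^(1/3) − 1 ≈ -0.00222.

-0.222%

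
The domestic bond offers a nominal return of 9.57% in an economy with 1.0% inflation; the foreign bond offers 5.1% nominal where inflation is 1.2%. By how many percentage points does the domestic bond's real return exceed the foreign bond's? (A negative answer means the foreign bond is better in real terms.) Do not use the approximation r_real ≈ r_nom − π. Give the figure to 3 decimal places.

4.631

The domestic bond real return: 1.0957/1.010 − 1 = 8.4851%.
The foreign bond real return: 1.051/1.012 − 1 = 3.8538%.
Difference: 8.4851 − 3.8538 = 4.6313 pp.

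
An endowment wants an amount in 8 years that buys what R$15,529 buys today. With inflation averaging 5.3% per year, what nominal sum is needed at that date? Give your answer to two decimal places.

R$23,473.10

Cumulative price-level factor: (1+5.3%)^8 ≈ 1.5115654947.
The nominal amount required is R$15,529 scaled up by that factor.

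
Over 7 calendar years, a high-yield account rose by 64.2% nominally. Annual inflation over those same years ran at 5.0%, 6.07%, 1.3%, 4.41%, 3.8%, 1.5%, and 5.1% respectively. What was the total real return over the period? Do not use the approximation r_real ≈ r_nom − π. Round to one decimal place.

Cumulative inflation factor: 1.050 × 1.0607 × 1.013 × 1.0441 × 1.038 × 1.015 × 1.051 ≈ 1.30437.
Nominal growth factor: 1.64200. Real growth factor = 1.64200 / 1.30437 ≈ 1.25885.
Total real return ≈ 25.8849%.

25.9%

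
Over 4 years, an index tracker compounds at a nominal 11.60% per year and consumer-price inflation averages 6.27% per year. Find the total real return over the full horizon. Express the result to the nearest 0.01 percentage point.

The annual real rate is (1+11.60%)/(1+6.27%) − 1 = 5.0155%.
Compounded over 4 years: (1 + 0.050155)^4 − 1 ≈ 0.21623.

21.62%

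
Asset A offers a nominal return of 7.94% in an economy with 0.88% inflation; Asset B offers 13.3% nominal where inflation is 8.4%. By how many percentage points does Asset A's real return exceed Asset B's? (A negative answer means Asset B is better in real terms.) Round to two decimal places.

2.48

Asset A real return: 1.0794/1.0088 − 1 = 6.998%.
Asset B real return: 1.133/1.084 − 1 = 4.520%.
Difference: 6.998 − 4.520 = 2.478 pp.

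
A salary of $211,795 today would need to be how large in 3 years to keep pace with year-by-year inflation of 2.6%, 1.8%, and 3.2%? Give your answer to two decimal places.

$228,291.92

Cumulative price-level factor: 1.026 × 1.018 × 1.032 = 1.077890976.
Multiplying $211,795 by the price-level factor gives the future nominal sum.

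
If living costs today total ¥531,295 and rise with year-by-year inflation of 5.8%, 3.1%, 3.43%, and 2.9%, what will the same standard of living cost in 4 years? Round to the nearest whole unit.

¥616,797

Cumulative price-level factor: 1.058 × 1.031 × 1.0343 × 1.029 ≈ 1.1609305302.
Multiplying ¥531,295 by the price-level factor gives the future nominal sum.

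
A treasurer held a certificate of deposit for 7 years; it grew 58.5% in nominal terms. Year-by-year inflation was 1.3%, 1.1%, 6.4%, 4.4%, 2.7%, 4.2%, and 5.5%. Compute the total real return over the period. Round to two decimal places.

23.41%

Cumulative inflation factor: 1.013 × 1.011 × 1.064 × 1.044 × 1.027 × 1.042 × 1.055 ≈ 1.28438.
Nominal growth factor: 1.58500. Real growth factor = 1.58500 / 1.28438 ≈ 1.23406.
Total real return ≈ 23.4059%.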